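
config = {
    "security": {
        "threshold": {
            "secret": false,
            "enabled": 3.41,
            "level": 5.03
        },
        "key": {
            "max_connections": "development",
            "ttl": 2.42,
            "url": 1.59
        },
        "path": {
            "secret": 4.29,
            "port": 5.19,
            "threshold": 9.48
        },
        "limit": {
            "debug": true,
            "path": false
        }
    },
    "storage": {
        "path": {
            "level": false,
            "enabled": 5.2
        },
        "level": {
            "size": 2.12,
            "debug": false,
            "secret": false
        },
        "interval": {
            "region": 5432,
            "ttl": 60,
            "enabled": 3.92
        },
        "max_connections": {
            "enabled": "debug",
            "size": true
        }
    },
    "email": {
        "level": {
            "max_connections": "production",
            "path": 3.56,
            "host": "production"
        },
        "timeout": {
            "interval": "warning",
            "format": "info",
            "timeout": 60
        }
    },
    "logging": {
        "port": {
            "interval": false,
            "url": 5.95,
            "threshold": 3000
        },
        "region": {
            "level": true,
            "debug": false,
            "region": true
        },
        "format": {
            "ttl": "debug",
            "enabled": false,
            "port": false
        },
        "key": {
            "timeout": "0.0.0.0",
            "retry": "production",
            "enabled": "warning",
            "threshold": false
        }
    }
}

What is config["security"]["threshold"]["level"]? 5.03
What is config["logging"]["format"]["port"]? False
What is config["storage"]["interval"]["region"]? 5432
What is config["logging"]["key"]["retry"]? "production"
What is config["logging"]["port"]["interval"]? False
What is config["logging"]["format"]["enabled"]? False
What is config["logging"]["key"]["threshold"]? False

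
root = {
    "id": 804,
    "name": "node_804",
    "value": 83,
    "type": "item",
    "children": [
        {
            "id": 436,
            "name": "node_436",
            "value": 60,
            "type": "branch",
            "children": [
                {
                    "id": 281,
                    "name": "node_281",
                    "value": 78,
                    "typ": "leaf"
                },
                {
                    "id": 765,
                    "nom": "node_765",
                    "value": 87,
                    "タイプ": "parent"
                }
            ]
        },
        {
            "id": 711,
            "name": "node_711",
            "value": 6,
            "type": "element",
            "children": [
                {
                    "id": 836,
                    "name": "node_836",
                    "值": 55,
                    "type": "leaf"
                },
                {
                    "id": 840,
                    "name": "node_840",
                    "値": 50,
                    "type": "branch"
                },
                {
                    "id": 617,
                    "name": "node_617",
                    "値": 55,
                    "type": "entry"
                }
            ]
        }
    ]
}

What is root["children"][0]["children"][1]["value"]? 87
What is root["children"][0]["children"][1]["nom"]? "node_765"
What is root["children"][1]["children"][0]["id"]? 836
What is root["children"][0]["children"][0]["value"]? 78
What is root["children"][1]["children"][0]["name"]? "node_836"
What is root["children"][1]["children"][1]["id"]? 840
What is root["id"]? 804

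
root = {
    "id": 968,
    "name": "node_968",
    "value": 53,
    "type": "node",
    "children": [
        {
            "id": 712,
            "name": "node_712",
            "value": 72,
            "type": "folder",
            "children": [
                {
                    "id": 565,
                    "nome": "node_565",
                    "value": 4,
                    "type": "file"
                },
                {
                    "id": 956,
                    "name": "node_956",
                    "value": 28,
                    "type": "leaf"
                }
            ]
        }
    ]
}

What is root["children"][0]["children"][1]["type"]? "leaf"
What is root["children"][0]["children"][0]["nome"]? "node_565"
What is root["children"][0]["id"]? 712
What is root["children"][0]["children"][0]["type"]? "file"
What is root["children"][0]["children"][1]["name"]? "node_956"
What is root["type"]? "node"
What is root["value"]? 53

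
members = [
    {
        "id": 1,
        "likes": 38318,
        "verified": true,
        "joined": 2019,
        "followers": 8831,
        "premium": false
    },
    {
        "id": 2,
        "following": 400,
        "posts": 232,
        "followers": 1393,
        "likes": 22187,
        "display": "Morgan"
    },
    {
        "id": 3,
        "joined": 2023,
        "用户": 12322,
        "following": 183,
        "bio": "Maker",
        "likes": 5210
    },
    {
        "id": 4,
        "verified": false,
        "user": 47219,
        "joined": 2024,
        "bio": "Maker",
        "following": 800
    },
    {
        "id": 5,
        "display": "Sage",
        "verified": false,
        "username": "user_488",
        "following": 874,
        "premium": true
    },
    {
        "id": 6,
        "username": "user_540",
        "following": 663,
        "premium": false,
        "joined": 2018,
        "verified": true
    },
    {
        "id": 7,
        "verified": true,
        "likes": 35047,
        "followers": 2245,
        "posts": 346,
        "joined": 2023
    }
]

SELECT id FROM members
[1, 2, 3, 4, 5, 6, 7]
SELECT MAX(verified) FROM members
True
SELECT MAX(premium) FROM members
True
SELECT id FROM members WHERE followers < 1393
[]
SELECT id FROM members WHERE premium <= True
[1, 5, 6]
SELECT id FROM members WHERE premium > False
[5]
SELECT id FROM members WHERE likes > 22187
[1, 7]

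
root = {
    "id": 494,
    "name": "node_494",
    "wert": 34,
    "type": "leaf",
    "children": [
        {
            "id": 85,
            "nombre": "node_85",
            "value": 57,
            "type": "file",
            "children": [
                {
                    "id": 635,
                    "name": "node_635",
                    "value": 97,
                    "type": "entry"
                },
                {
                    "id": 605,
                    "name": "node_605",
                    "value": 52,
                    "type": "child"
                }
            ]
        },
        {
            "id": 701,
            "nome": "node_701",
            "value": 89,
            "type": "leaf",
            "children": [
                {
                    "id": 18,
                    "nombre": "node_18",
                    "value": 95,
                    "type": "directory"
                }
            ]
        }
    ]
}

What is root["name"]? "node_494"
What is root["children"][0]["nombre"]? "node_85"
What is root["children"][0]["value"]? 57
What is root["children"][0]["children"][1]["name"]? "node_605"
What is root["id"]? 494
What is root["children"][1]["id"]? 701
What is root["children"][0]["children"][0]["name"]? "node_635"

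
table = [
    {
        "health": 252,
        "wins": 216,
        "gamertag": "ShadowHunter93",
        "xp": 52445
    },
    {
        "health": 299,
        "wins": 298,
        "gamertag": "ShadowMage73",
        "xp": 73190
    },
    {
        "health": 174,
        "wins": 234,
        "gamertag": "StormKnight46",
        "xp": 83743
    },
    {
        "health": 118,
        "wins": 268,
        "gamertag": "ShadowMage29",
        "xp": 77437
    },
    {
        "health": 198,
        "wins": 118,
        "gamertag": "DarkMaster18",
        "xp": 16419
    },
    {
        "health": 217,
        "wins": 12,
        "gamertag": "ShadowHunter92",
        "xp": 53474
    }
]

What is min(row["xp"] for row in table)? 16419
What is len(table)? 6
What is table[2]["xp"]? 83743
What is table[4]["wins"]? 118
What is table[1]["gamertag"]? "ShadowMage73"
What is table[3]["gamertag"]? "ShadowMage29"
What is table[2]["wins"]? 234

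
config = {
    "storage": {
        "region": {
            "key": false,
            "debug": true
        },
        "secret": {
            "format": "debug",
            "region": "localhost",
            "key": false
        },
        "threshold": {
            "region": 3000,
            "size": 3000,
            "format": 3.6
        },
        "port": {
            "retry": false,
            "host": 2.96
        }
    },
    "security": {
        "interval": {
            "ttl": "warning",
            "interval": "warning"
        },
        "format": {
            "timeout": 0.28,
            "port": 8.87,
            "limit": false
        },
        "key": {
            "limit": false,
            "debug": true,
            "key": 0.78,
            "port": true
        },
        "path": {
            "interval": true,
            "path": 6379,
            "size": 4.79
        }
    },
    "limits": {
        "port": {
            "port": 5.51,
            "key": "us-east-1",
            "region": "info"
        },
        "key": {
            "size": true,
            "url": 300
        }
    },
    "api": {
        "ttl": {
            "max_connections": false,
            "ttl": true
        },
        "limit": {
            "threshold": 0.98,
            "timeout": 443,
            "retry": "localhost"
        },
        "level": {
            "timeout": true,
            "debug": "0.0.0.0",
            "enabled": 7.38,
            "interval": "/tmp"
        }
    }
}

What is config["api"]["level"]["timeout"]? True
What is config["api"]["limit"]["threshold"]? 0.98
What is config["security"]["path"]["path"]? 6379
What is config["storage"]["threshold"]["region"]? 3000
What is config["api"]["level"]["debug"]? "0.0.0.0"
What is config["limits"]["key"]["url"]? 300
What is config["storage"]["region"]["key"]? False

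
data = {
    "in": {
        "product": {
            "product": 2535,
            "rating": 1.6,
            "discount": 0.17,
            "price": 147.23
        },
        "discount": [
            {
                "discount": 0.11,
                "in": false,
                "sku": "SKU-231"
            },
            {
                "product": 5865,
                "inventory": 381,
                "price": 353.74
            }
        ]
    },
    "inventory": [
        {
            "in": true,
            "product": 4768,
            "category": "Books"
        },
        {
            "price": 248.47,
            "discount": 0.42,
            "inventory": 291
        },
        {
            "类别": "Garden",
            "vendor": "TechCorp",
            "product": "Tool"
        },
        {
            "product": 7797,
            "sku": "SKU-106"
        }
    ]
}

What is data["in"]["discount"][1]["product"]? 5865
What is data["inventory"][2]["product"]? "Tool"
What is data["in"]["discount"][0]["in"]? False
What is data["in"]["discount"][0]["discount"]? 0.11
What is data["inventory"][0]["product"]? 4768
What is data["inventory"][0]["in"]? True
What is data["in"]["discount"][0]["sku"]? "SKU-231"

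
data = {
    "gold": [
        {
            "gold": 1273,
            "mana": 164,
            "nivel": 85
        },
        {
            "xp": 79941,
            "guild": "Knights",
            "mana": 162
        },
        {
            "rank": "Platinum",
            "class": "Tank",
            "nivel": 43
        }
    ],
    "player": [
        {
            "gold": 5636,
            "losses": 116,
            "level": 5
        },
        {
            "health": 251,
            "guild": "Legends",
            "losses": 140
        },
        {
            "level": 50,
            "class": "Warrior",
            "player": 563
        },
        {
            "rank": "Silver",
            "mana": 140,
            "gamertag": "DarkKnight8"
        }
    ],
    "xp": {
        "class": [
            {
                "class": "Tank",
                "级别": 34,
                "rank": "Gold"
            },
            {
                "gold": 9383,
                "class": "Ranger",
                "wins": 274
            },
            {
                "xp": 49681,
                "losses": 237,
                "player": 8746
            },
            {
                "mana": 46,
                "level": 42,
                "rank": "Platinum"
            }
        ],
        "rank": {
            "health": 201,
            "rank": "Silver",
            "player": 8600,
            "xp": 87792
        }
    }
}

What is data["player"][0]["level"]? 5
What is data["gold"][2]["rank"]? "Platinum"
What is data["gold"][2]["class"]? "Tank"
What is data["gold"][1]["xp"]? 79941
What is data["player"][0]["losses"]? 116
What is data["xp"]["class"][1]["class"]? "Ranger"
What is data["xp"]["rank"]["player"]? 8600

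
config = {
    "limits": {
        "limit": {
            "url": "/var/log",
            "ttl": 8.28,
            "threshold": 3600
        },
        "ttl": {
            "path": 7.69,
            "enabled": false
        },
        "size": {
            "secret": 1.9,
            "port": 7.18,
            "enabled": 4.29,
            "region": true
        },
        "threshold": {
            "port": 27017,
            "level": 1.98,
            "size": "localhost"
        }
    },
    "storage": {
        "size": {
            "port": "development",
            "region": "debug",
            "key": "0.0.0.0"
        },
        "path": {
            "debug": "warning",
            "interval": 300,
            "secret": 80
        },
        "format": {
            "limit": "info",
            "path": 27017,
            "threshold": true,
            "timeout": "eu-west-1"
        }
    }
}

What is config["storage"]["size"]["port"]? "development"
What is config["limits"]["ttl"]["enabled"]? False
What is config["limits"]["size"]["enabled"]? 4.29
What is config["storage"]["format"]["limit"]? "info"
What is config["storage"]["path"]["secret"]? 80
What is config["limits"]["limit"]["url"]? "/var/log"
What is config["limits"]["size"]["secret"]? 1.9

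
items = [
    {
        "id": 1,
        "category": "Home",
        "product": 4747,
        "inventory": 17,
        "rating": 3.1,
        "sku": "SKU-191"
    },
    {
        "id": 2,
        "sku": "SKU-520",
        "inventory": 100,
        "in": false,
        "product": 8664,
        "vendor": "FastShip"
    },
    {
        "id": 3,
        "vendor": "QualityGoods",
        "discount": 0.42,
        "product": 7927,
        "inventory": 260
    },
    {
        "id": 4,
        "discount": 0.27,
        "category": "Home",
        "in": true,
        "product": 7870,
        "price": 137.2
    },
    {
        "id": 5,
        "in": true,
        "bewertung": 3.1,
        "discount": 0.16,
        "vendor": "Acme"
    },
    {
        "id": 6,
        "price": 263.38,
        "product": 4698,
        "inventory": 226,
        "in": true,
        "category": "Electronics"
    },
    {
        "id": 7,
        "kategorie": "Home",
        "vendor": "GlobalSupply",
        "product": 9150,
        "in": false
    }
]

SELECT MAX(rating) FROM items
3.1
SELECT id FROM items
[1, 2, 3, 4, 5, 6, 7]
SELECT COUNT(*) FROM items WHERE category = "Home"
2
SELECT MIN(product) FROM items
4698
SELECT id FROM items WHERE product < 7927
[1, 4, 6]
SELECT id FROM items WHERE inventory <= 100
[1, 2]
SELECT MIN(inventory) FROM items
17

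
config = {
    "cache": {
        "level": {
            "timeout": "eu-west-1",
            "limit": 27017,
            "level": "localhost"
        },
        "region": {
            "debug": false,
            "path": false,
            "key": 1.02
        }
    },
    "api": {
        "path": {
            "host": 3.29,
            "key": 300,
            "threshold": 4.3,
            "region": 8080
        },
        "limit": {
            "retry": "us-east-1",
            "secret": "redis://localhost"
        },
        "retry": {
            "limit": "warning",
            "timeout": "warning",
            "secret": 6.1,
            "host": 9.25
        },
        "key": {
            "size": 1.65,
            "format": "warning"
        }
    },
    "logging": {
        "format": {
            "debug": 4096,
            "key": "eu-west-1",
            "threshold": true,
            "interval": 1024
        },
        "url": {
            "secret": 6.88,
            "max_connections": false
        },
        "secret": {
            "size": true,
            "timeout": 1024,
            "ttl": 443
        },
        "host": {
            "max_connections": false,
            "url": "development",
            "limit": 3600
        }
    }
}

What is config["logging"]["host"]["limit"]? 3600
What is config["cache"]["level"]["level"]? "localhost"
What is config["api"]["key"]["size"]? 1.65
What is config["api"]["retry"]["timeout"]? "warning"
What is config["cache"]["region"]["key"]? 1.02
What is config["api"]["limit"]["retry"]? "us-east-1"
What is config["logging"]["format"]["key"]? "eu-west-1"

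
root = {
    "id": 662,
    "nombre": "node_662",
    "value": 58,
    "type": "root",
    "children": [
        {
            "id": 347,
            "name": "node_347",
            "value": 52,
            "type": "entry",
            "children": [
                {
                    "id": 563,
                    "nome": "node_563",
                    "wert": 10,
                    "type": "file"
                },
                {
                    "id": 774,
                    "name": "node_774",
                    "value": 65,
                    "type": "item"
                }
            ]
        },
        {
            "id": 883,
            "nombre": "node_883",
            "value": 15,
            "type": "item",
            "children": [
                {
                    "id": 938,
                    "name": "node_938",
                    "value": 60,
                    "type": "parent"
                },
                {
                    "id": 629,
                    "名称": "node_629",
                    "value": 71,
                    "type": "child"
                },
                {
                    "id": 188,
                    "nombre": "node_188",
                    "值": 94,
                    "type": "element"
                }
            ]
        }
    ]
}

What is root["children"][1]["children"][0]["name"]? "node_938"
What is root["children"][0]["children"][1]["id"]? 774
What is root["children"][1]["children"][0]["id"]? 938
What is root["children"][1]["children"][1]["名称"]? "node_629"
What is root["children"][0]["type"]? "entry"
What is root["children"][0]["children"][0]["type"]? "file"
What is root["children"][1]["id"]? 883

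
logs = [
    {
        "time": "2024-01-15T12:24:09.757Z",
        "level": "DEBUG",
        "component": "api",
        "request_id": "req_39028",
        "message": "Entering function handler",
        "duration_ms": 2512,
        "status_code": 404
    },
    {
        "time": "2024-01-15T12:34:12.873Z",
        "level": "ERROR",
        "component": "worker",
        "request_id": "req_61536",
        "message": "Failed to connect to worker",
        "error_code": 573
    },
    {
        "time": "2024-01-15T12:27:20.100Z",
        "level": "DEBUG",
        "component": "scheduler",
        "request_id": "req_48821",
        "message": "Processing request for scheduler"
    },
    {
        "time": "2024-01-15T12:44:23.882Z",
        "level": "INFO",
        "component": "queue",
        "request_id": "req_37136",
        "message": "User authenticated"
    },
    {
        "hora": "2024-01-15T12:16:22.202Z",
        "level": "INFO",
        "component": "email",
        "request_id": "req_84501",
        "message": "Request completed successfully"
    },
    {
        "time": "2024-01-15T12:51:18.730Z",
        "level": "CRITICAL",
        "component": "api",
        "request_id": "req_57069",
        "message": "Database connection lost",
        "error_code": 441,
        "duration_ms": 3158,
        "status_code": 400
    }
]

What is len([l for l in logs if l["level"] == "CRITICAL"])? 1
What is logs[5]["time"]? "2024-01-15T12:51:18.730Z"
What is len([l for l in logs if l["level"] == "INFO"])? 2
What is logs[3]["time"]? "2024-01-15T12:44:23.882Z"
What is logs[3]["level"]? "INFO"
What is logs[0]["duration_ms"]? 2512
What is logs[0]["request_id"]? "req_39028"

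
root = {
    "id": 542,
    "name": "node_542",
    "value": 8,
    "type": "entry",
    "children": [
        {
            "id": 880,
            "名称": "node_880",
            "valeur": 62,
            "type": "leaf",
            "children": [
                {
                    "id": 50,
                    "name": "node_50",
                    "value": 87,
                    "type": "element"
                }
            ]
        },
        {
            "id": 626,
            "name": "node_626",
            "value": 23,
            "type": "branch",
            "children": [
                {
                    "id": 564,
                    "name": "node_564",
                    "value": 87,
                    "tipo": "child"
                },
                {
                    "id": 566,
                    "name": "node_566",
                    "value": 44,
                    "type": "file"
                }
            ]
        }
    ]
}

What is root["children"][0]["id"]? 880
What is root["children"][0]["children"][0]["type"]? "element"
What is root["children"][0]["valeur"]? 62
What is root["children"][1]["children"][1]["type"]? "file"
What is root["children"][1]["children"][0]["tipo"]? "child"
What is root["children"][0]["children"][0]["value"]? 87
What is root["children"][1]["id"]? 626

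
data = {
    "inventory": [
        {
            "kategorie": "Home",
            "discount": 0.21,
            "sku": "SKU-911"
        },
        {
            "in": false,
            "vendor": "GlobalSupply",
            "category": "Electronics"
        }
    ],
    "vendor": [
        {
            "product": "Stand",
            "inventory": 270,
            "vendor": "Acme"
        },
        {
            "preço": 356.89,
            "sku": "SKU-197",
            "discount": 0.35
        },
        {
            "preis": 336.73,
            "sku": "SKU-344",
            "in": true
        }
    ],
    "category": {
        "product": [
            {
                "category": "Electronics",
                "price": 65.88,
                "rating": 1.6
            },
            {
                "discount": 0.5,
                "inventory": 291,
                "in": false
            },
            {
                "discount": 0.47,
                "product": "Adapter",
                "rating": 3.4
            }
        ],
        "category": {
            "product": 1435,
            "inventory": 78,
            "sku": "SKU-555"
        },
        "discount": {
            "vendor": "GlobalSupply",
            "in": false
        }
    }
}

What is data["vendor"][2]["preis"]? 336.73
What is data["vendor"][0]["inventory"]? 270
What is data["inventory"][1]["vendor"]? "GlobalSupply"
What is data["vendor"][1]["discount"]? 0.35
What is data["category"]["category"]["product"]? 1435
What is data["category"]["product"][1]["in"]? False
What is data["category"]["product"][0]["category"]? "Electronics"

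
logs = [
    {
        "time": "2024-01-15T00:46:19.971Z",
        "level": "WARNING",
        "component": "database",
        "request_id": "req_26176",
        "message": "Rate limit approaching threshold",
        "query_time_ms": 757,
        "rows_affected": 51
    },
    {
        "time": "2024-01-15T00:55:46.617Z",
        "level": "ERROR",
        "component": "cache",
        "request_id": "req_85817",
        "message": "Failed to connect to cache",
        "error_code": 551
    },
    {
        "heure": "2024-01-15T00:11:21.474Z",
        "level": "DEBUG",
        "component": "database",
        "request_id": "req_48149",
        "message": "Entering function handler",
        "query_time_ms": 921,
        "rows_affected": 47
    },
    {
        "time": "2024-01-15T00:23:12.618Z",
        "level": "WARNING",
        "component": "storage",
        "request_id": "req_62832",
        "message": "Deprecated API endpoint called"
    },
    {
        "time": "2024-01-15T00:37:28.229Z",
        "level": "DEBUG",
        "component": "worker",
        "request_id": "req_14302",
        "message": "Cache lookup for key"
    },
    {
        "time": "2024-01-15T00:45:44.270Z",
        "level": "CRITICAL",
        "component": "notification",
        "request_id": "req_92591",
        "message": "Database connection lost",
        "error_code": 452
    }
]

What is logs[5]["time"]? "2024-01-15T00:45:44.270Z"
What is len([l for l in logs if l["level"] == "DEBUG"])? 2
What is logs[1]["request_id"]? "req_85817"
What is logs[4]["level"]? "DEBUG"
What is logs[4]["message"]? "Cache lookup for key"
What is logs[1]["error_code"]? 551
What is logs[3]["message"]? "Deprecated API endpoint called"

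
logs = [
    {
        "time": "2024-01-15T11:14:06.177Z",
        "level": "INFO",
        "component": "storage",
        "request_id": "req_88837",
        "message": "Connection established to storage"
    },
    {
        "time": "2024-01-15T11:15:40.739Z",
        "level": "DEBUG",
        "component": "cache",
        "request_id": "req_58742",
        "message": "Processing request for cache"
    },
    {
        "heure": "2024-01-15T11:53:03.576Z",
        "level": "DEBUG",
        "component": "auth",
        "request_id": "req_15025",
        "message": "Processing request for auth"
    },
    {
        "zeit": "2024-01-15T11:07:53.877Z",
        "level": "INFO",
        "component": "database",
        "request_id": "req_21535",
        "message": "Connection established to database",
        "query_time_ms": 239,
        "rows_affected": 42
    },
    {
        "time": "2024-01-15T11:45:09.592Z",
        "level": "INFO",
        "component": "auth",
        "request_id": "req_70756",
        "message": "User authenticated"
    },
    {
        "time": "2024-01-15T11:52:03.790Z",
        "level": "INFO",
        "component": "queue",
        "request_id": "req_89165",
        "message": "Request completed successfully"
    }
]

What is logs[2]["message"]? "Processing request for auth"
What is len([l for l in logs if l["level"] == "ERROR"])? 0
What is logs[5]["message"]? "Request completed successfully"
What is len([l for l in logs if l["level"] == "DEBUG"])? 2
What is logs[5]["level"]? "INFO"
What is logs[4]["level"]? "INFO"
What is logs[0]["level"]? "INFO"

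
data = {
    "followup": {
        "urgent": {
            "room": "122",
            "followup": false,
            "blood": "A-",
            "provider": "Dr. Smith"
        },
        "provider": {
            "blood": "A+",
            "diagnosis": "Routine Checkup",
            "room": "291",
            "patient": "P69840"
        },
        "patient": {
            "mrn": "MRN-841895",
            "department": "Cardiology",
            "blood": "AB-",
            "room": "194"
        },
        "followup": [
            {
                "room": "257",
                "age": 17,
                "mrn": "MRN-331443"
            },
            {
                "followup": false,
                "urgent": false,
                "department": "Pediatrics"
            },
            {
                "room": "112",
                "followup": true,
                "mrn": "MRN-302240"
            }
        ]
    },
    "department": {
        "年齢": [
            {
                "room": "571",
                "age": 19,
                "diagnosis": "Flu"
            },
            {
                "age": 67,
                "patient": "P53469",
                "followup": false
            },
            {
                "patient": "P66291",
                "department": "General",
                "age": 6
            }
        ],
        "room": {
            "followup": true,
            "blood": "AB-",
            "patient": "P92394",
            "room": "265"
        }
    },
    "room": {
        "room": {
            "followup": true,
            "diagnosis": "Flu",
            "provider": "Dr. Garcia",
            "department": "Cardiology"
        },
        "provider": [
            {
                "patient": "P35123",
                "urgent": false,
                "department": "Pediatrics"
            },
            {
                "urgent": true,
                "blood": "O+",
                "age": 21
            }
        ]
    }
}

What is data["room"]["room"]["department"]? "Cardiology"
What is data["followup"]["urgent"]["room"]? "122"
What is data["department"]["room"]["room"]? "265"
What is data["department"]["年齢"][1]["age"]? 67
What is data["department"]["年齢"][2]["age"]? 6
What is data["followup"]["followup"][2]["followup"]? True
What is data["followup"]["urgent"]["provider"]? "Dr. Smith"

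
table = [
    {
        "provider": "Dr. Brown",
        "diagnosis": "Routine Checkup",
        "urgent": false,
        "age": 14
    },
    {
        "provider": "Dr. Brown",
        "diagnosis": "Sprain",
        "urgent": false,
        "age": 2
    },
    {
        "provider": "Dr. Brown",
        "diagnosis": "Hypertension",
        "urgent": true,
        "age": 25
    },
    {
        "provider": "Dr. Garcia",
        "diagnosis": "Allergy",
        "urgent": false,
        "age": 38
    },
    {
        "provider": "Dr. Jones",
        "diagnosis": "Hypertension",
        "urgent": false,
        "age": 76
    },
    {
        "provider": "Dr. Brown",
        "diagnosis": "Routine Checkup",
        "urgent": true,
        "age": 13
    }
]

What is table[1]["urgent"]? False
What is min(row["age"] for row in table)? 2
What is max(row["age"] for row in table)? 76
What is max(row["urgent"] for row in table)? True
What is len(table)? 6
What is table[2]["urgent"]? True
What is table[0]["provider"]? "Dr. Brown"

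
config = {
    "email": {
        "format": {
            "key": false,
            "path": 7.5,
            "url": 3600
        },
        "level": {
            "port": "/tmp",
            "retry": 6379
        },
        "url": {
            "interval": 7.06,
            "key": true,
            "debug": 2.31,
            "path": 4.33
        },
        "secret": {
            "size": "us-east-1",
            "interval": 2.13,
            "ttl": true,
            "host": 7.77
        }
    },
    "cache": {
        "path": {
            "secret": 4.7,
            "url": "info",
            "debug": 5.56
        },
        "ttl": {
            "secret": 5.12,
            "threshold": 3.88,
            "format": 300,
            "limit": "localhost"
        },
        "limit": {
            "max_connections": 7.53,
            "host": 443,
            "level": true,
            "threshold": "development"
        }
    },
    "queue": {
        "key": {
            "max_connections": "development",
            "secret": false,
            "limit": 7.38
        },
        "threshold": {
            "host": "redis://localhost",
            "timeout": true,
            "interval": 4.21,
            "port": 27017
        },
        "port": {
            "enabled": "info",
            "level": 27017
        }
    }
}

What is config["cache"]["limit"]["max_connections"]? 7.53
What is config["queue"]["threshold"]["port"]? 27017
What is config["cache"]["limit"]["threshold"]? "development"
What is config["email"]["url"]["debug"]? 2.31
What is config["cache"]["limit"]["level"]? True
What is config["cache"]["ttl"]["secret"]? 5.12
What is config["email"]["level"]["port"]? "/tmp"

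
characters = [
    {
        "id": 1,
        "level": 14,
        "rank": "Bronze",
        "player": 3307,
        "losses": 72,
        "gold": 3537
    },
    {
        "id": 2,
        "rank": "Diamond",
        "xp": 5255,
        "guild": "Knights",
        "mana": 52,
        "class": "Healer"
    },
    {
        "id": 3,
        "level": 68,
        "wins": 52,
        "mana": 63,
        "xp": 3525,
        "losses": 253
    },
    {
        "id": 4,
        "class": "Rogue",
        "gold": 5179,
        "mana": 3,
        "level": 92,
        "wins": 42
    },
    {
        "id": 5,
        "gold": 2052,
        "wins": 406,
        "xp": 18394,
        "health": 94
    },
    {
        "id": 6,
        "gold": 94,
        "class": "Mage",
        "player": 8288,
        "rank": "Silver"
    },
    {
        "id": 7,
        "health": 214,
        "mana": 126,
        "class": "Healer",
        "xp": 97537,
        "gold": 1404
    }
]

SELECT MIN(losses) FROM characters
72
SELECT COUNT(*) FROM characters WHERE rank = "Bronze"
1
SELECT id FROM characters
[1, 2, 3, 4, 5, 6, 7]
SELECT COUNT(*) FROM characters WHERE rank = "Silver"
1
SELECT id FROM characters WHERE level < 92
[1, 3]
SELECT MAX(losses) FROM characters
253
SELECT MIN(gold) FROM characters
94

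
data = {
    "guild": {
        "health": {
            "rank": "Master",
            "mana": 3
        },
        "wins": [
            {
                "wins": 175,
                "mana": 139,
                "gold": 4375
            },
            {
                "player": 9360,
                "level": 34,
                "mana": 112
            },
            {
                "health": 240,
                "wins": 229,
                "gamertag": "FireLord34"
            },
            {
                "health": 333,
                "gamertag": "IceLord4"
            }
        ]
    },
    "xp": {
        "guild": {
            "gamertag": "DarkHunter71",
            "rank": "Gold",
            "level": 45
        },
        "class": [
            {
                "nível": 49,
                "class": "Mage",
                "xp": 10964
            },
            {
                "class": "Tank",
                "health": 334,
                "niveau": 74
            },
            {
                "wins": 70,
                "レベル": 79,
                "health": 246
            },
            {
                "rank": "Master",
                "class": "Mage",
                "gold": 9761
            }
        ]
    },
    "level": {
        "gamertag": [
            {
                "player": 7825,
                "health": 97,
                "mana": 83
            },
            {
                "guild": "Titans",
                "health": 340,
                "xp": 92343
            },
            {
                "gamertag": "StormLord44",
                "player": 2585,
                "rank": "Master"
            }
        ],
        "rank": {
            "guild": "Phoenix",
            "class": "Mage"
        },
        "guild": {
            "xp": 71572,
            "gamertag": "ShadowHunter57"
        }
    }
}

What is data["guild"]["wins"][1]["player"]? 9360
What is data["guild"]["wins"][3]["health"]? 333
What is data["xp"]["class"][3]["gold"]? 9761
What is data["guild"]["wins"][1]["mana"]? 112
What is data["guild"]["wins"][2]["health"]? 240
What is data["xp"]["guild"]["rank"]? "Gold"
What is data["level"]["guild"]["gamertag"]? "ShadowHunter57"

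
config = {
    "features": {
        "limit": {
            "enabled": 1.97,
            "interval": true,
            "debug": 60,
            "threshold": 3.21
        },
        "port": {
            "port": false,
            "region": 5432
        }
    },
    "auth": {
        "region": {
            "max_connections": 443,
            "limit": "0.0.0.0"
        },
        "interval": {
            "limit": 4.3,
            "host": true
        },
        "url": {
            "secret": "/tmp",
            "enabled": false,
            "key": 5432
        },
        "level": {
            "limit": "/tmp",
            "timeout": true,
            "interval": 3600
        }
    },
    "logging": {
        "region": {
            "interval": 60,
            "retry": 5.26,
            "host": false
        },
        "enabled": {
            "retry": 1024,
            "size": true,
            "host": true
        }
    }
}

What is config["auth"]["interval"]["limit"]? 4.3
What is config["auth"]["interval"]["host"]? True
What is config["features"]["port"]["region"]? 5432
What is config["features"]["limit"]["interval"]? True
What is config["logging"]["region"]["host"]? False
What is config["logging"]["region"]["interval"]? 60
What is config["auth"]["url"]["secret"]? "/tmp"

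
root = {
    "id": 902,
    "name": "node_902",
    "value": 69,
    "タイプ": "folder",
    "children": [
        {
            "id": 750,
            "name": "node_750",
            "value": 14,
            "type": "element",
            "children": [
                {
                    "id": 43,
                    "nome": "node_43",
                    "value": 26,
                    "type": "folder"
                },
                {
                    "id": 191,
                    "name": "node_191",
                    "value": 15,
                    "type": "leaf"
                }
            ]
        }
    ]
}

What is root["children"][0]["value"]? 14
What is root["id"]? 902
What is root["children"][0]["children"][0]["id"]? 43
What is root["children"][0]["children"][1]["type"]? "leaf"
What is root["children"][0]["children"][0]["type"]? "folder"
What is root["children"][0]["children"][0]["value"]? 26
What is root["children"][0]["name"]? "node_750"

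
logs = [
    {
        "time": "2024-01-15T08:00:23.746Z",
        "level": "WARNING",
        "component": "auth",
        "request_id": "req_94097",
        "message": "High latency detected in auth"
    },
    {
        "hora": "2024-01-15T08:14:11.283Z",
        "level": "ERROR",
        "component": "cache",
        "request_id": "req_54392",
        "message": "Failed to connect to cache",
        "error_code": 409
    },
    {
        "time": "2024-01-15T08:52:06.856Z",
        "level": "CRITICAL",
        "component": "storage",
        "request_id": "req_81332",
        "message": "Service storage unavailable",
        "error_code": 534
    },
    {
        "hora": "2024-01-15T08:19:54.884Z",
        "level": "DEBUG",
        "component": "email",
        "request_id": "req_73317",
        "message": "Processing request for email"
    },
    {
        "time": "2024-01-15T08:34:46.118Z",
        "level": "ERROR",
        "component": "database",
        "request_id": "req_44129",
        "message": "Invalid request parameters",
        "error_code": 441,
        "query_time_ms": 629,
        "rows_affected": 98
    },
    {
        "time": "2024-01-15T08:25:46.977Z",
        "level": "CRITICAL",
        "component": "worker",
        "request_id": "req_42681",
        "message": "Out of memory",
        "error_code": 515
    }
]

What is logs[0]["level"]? "WARNING"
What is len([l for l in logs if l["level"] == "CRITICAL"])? 2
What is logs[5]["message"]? "Out of memory"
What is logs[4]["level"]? "ERROR"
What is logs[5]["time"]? "2024-01-15T08:25:46.977Z"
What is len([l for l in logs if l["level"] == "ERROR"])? 2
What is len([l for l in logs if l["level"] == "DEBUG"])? 1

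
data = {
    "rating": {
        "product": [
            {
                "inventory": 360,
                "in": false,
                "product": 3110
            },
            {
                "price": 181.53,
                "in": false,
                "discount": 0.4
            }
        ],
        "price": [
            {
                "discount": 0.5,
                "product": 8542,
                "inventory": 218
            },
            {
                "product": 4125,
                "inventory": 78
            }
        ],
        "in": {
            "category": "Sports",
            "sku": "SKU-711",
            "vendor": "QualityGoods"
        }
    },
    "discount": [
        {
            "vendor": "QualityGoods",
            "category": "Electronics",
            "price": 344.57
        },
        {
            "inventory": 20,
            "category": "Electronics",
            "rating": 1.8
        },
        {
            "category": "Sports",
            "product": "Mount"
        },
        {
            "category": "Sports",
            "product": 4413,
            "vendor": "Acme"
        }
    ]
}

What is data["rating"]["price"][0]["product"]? 8542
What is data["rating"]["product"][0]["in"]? False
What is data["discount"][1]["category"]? "Electronics"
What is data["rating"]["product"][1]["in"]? False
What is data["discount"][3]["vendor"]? "Acme"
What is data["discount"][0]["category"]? "Electronics"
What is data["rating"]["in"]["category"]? "Sports"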